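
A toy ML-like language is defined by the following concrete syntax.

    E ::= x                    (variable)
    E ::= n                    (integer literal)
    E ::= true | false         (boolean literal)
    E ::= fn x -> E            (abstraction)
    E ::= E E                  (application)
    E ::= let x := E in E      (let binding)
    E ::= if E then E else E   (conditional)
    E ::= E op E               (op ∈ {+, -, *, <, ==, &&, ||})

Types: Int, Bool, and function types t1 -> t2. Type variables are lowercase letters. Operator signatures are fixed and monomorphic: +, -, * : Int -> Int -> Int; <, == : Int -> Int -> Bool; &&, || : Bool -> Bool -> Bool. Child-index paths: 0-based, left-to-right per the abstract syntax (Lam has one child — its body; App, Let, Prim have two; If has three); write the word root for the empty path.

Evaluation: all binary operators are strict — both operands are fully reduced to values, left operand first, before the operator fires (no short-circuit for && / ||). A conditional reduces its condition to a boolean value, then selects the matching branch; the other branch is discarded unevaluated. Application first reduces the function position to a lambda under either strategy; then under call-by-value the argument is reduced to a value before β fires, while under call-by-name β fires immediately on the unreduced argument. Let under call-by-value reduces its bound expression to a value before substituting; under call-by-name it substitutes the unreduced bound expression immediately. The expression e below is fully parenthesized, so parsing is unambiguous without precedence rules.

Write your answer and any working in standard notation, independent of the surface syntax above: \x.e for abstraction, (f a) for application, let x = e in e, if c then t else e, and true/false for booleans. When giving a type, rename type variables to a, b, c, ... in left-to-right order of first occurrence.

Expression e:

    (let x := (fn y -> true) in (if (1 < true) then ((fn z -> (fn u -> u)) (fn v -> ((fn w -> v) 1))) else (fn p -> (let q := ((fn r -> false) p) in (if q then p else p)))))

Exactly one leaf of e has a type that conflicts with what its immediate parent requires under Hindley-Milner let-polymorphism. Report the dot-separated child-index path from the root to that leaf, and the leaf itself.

Derivation:
\y._ : a -> Bool
let x : forall. a -> Bool
  unify Int ~ Int
  unify Bool ~ Int
  FAIL: mismatch Bool ~ Int

Answer: 1.0.1 : true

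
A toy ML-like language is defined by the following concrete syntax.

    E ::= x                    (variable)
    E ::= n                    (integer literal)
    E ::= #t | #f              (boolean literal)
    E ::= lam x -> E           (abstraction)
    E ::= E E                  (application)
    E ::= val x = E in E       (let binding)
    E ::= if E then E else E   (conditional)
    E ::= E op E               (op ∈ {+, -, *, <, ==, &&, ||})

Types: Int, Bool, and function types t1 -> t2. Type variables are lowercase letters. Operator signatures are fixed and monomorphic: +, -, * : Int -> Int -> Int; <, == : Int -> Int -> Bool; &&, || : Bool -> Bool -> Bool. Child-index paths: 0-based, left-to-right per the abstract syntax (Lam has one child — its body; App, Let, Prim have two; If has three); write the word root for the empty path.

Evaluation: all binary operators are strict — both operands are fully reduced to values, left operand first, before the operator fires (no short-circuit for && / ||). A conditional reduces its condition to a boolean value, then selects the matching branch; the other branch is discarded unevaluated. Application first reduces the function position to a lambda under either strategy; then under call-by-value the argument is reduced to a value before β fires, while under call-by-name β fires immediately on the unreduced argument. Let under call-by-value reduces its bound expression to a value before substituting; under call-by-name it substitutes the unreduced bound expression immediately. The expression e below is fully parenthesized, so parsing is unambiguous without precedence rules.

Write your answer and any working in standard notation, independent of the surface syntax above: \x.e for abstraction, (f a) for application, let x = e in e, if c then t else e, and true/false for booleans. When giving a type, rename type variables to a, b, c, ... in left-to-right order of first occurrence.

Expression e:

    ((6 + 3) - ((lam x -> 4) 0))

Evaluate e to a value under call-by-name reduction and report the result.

Trace:
step 0: ((6 + 3) - ((\x.4) 0))
step 1: [delta@0] (9 - ((\x.4) 0))
step 2: [beta@1] (9 - 4)
step 3: [delta@root] 5

Answer: 5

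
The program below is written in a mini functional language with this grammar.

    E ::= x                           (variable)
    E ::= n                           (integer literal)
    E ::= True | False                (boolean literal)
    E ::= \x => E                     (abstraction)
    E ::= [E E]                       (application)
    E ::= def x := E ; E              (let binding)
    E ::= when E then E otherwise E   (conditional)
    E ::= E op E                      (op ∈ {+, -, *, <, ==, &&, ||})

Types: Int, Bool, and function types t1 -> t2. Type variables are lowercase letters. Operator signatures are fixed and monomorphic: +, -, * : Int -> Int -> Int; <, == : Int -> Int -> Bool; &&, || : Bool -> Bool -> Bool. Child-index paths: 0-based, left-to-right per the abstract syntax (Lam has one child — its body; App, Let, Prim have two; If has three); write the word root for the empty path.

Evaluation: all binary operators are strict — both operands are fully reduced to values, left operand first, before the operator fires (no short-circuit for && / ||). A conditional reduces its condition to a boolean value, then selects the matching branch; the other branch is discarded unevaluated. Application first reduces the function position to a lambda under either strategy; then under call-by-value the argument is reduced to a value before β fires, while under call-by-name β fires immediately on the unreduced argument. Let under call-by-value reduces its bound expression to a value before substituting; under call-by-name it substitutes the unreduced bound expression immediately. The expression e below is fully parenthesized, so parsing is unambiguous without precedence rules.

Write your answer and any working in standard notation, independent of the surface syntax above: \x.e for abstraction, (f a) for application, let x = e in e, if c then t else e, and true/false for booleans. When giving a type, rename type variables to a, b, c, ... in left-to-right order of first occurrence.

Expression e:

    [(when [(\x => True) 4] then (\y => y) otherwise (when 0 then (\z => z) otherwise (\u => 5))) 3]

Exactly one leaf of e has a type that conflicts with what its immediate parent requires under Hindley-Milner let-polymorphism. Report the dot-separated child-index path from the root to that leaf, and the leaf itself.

Trace:
\x._ : a -> Bool
  unify a -> Bool ~ Int -> b
  unify a ~ Int
  unify Bool ~ b
_ _ : Bool
  unify Bool ~ Bool
y : c
\y._ : c -> c
  unify Int ~ Bool
  FAIL: mismatch Int ~ Bool

Answer: 0.2.0 : 0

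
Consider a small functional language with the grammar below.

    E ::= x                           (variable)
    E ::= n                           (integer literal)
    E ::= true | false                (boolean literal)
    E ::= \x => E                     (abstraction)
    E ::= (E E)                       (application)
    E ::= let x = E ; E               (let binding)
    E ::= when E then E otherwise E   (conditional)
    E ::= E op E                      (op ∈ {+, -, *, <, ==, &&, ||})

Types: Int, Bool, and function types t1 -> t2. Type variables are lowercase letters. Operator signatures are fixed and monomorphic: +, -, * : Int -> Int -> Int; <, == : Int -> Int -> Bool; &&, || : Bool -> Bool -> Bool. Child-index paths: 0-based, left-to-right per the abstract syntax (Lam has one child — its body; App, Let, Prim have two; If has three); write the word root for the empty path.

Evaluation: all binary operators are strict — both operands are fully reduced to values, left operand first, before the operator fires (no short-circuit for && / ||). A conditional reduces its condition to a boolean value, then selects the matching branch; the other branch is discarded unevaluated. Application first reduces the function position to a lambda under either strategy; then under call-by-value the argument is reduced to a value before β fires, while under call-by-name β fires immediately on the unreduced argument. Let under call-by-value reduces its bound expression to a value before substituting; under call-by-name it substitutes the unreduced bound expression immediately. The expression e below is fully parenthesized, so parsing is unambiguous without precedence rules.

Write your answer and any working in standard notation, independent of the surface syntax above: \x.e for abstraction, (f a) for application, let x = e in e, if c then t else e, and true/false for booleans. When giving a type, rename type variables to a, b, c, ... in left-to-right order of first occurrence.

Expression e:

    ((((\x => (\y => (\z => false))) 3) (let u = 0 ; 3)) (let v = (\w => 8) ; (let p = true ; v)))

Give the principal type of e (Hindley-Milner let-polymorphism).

Answer: Bool

Working:
\z._ : c -> Bool
\y._ : b -> c -> Bool
\x._ : a -> b -> c -> Bool
  unify a -> b -> c -> Bool ~ Int -> d
  unify a ~ Int
  unify b -> c -> Bool ~ d
_ _ : b -> c -> Bool
let u : Int
  unify b -> c -> Bool ~ Int -> e
  unify b ~ Int
  unify c -> Bool ~ e
_ _ : c -> Bool
\w._ : f -> Int
let v : forall. f -> Int
let p : Bool
v : g -> Int
  unify c -> Bool ~ (g -> Int) -> h
  unify c ~ g -> Int
  unify Bool ~ h
_ _ : Bool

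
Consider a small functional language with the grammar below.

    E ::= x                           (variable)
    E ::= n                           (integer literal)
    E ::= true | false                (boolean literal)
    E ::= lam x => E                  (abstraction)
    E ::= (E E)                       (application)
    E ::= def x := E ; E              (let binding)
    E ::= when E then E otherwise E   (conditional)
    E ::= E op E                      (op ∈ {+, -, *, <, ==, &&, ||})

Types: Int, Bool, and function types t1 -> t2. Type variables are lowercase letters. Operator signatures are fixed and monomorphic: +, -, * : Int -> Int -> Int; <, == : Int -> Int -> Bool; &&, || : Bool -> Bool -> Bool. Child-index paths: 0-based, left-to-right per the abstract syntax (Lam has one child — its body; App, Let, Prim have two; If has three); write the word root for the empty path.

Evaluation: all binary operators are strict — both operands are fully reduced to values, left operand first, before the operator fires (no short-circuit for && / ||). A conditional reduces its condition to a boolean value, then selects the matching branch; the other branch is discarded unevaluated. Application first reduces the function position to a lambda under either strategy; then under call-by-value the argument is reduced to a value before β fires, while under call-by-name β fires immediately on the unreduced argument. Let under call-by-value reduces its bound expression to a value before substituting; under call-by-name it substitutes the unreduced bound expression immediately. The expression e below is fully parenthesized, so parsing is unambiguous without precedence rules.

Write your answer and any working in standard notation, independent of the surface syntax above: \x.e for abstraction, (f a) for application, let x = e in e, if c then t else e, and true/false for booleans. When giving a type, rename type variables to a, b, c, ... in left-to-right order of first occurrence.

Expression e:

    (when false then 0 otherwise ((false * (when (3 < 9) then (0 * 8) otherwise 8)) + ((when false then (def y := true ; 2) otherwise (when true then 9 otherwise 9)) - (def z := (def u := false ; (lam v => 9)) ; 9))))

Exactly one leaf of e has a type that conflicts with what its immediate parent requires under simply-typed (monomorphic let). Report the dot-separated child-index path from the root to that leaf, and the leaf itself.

Answer: 2.0.0 : false

Derivation:
  unify Bool ~ Bool
  unify Bool ~ Int
  FAIL: mismatch Bool ~ Int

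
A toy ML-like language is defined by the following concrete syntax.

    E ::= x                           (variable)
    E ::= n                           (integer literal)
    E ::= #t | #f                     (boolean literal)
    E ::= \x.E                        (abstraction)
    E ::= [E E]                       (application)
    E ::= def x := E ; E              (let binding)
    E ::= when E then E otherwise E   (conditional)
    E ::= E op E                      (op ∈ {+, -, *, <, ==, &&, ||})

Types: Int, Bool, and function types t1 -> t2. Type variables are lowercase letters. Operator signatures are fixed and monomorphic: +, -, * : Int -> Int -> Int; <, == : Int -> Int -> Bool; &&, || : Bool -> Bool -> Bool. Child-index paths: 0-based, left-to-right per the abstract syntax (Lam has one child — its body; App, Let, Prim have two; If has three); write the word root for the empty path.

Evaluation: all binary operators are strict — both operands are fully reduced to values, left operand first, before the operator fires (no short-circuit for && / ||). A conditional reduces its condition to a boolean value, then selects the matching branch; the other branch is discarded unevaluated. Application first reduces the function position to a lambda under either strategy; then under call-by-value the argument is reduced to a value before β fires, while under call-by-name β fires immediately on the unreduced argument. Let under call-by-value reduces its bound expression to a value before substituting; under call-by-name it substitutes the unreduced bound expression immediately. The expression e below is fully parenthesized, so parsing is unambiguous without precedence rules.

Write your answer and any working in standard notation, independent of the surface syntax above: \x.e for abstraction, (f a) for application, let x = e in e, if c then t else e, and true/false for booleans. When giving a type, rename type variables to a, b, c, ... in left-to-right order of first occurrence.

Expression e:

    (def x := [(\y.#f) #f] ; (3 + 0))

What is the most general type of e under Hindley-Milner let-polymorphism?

Answer: Int

Working:
\y._ : a -> Bool
  unify a -> Bool ~ Bool -> b
  unify a ~ Bool
  unify Bool ~ b
_ _ : Bool
let x : Bool
  unify Int ~ Int
  unify Int ~ Int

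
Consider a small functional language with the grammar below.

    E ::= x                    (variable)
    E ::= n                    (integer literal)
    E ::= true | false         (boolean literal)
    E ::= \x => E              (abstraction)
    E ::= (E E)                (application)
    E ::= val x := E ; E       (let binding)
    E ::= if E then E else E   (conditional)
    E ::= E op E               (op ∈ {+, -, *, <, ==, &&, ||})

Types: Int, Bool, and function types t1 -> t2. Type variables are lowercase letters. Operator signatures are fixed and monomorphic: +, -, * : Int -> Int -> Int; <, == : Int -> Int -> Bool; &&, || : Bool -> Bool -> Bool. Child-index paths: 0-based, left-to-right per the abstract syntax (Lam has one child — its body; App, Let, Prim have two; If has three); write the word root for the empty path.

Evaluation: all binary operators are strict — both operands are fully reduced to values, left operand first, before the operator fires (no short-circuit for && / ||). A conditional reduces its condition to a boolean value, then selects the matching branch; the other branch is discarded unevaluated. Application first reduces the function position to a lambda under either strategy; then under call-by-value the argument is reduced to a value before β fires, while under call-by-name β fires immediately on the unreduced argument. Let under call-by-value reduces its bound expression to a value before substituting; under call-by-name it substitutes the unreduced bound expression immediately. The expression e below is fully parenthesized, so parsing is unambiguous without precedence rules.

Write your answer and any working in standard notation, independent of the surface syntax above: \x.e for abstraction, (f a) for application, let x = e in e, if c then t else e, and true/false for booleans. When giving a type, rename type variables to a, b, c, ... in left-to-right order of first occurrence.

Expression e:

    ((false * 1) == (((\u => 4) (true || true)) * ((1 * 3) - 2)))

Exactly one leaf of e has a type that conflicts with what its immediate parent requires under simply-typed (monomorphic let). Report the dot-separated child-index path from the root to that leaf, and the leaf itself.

Derivation:
  unify Bool ~ Int
  FAIL: mismatch Bool ~ Int

Answer: 0.0 : false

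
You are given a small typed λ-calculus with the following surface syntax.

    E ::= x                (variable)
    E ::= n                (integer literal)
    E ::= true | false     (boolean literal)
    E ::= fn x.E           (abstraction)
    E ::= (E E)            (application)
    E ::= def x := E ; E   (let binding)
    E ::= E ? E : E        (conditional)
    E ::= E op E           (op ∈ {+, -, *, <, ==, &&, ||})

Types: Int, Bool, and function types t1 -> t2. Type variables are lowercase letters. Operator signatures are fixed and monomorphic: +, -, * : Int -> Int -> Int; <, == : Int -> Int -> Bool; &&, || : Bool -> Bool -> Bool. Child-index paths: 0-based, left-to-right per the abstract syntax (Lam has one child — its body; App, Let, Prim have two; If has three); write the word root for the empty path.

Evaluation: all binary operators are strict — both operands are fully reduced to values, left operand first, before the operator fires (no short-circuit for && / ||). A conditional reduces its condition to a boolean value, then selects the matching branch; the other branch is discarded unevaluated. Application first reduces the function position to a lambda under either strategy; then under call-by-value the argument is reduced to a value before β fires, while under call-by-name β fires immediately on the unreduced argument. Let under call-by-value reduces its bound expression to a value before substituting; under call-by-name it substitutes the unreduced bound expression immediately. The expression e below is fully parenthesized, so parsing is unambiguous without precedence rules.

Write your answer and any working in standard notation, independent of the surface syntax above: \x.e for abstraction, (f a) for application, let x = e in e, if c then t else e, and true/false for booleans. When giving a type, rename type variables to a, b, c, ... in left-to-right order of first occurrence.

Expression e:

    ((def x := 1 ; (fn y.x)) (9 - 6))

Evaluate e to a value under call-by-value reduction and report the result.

Working:
step 0: ((let x = 1 in (\y.x)) (9 - 6))
step 1: [let@0] ((\y.1) (9 - 6))
step 2: [delta@1] ((\y.1) 3)
step 3: [beta@root] 1

Answer: 1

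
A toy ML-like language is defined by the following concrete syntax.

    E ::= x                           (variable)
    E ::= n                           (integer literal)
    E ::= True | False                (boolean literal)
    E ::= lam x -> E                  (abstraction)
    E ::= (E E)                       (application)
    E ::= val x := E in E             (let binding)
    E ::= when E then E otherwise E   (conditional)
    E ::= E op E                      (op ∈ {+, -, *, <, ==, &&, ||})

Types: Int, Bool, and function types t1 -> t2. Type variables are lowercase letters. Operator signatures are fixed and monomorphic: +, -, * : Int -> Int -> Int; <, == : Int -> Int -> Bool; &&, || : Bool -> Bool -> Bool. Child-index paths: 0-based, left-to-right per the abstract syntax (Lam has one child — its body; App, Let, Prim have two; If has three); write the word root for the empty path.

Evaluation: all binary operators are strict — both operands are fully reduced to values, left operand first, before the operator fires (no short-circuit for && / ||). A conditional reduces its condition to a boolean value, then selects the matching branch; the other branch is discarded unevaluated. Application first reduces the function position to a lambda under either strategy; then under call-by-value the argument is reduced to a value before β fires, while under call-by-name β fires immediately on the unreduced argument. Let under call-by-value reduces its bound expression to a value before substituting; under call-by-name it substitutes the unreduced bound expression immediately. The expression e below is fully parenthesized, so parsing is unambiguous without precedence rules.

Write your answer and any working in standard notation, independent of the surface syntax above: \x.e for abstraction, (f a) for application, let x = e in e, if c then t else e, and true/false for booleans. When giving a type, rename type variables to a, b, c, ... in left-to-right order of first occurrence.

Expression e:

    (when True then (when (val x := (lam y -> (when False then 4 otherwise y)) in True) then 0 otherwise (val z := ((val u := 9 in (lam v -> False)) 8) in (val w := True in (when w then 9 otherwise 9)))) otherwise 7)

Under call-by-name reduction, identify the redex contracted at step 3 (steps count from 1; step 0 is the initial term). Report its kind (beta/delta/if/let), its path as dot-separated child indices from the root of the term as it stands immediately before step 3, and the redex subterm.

Answer: if at root : (if true then 0 else (let z = ((let u = 9 in (\v.false)) 8) in (let w = true in (if w then 9 else 9))))

Trace:
step 0: (if true then (if (let x = (\y.(if false then 4 else y)) in true) then 0 else (let z = ((let u = 9 in (\v.false)) 8) in (let w = true in (if w then 9 else 9)))) else 7)
step 1: [if@root] (if (let x = (\y.(if false then 4 else y)) in true) then 0 else (let z = ((let u = 9 in (\v.false)) 8) in (let w = true in (if w then 9 else 9))))
step 2: [let@0] (if true then 0 else (let z = ((let u = 9 in (\v.false)) 8) in (let w = true in (if w then 9 else 9))))
step 3: [if@root] 0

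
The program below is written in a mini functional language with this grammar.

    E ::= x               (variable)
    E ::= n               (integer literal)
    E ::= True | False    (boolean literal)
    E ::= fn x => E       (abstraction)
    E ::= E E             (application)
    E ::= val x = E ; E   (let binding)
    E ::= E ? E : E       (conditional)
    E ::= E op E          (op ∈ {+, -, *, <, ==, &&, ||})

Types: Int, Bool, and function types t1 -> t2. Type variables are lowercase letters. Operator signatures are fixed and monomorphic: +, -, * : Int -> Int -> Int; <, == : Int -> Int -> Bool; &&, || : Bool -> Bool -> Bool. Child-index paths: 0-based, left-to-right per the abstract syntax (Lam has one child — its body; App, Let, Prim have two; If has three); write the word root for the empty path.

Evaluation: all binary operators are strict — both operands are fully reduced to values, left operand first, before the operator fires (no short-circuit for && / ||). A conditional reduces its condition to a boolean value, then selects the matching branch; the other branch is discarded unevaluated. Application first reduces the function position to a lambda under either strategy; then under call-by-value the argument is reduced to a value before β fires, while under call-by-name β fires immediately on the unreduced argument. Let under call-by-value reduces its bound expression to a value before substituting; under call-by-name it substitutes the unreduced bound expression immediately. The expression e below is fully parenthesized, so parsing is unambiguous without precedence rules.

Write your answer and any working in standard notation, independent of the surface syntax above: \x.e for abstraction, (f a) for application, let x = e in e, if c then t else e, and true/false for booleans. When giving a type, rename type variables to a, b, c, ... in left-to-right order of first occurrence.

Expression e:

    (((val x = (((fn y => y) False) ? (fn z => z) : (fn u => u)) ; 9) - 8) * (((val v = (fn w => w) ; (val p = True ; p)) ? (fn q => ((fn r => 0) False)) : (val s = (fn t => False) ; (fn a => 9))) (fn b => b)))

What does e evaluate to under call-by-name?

Answer: 0

Working:
step 0: (((let x = (if ((\y.y) false) then (\z.z) else (\u.u)) in 9) - 8) * ((if (let v = (\w.w) in (let p = true in p)) then (\q.((\r.0) false)) else (let s = (\t.false) in (\a.9))) (\b.b)))
step 1: [let@0.0] ((9 - 8) * ((if (let v = (\w.w) in (let p = true in p)) then (\q.((\r.0) false)) else (let s = (\t.false) in (\a.9))) (\b.b)))
step 2: [delta@0] (1 * ((if (let v = (\w.w) in (let p = true in p)) then (\q.((\r.0) false)) else (let s = (\t.false) in (\a.9))) (\b.b)))
step 3: [let@1.0.0] (1 * ((if (let p = true in p) then (\q.((\r.0) false)) else (let s = (\t.false) in (\a.9))) (\b.b)))
step 4: [let@1.0.0] (1 * ((if true then (\q.((\r.0) false)) else (let s = (\t.false) in (\a.9))) (\b.b)))
step 5: [if@1.0] (1 * ((\q.((\r.0) false)) (\b.b)))
step 6: [beta@1] (1 * ((\r.0) false))
step 7: [beta@1] (1 * 0)
step 8: [delta@root] 0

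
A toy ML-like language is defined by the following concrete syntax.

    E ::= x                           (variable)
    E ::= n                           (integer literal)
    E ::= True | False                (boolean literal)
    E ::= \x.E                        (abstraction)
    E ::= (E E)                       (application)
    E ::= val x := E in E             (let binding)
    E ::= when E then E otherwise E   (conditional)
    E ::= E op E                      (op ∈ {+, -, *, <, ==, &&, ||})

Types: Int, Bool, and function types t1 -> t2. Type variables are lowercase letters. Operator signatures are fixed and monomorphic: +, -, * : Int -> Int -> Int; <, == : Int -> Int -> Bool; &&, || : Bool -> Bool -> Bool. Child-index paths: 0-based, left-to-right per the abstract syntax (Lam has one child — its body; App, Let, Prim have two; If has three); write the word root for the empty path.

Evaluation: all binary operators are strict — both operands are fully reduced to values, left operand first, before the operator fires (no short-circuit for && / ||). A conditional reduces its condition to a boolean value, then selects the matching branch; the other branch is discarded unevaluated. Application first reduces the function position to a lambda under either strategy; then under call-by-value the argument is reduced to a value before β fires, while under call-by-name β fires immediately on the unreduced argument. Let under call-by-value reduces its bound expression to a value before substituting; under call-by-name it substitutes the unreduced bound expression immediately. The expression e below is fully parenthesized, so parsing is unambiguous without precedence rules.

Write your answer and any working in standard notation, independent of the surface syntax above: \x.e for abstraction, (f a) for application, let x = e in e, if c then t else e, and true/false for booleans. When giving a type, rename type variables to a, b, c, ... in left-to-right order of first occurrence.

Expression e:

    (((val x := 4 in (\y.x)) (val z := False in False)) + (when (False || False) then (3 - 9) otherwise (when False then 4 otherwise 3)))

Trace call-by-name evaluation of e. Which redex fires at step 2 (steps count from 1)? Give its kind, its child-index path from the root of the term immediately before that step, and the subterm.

Answer: beta at 0 : ((\y.4) (let z = false in false))

Working:
step 0: (((let x = 4 in (\y.x)) (let z = false in false)) + (if (false || false) then (3 - 9) else (if false then 4 else 3)))
step 1: [let@0.0] (((\y.4) (let z = false in false)) + (if (false || false) then (3 - 9) else (if false then 4 else 3)))
step 2: [beta@0] (4 + (if (false || false) then (3 - 9) else (if false then 4 else 3)))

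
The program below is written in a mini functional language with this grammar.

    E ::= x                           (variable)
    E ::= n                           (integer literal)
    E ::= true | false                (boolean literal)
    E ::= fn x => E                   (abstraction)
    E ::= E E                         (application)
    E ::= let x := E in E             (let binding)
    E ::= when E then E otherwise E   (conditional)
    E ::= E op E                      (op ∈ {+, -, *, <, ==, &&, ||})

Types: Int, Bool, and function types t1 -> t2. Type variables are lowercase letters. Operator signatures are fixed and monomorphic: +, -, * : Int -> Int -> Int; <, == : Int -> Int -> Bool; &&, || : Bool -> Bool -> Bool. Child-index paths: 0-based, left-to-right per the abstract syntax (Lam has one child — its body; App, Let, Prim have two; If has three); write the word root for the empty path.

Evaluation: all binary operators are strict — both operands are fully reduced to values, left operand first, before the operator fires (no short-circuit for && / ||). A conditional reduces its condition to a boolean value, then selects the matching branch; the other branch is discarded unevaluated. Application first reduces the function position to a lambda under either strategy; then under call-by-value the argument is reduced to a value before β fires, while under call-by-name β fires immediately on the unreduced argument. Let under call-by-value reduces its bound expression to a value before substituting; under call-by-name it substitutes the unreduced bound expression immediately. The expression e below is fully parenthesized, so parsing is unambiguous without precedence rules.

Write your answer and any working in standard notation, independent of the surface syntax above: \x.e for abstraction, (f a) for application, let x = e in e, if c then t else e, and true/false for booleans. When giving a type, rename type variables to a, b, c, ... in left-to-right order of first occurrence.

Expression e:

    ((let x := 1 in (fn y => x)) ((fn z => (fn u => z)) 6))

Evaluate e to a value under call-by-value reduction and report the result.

Answer: 1

Working:
step 0: ((let x = 1 in (\y.x)) ((\z.(\u.z)) 6))
step 1: [let@0] ((\y.1) ((\z.(\u.z)) 6))
step 2: [beta@1] ((\y.1) (\u.6))
step 3: [beta@root] 1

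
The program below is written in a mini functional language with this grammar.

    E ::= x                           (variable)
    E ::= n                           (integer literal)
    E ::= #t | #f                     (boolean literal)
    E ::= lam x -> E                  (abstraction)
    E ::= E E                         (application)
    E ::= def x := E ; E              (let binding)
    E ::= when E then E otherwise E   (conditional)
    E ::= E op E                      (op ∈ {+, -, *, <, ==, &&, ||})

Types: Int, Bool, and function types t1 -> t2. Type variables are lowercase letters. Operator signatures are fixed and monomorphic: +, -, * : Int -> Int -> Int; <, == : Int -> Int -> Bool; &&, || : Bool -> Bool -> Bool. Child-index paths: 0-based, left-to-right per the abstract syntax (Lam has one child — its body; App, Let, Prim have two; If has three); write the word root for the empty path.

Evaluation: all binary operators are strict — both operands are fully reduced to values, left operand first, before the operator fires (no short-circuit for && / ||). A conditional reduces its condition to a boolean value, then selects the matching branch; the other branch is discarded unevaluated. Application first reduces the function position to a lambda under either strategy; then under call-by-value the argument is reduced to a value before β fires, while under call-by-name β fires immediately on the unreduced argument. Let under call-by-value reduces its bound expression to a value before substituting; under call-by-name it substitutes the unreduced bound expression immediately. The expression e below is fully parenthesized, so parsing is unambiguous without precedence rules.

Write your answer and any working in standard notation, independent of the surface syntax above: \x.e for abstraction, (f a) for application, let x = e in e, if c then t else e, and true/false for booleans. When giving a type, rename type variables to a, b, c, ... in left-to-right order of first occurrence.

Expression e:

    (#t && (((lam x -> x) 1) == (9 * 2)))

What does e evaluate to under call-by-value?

Answer: false

Derivation:
step 0: (true && (((\x.x) 1) == (9 * 2)))
step 1: [beta@1.0] (true && (1 == (9 * 2)))
step 2: [delta@1.1] (true && (1 == 18))
step 3: [delta@1] (true && false)
step 4: [delta@root] false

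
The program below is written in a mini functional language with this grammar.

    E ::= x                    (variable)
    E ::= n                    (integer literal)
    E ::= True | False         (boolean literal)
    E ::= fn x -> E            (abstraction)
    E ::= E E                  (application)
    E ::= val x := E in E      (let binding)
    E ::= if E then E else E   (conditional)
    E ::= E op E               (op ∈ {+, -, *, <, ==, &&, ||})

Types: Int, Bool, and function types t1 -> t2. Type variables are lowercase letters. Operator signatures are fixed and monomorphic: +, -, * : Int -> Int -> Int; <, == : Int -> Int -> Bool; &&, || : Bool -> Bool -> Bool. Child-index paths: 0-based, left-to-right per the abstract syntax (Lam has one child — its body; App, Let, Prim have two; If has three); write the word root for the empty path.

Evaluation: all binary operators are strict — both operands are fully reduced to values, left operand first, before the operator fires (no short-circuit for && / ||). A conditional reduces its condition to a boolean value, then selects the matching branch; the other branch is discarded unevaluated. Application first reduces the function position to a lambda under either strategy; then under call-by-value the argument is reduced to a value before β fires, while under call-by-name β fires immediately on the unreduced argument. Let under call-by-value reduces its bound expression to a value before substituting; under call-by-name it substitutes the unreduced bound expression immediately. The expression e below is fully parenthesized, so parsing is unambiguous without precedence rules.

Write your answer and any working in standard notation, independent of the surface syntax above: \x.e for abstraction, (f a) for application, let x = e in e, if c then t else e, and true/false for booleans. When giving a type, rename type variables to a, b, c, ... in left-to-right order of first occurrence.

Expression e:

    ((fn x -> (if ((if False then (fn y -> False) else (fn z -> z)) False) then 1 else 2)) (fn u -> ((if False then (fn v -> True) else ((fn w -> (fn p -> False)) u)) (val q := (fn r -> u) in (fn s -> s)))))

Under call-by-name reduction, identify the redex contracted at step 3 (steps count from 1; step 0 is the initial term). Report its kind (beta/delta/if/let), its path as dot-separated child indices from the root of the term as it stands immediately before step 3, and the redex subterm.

Answer: beta at 0 : ((\z.z) false)

Derivation:
step 0: ((\x.(if ((if false then (\y.false) else (\z.z)) false) then 1 else 2)) (\u.((if false then (\v.true) else ((\w.(\p.false)) u)) (let q = (\r.u) in (\s.s)))))
step 1: [beta@root] (if ((if false then (\y.false) else (\z.z)) false) then 1 else 2)
step 2: [if@0.0] (if ((\z.z) false) then 1 else 2)
step 3: [beta@0] (if false then 1 else 2)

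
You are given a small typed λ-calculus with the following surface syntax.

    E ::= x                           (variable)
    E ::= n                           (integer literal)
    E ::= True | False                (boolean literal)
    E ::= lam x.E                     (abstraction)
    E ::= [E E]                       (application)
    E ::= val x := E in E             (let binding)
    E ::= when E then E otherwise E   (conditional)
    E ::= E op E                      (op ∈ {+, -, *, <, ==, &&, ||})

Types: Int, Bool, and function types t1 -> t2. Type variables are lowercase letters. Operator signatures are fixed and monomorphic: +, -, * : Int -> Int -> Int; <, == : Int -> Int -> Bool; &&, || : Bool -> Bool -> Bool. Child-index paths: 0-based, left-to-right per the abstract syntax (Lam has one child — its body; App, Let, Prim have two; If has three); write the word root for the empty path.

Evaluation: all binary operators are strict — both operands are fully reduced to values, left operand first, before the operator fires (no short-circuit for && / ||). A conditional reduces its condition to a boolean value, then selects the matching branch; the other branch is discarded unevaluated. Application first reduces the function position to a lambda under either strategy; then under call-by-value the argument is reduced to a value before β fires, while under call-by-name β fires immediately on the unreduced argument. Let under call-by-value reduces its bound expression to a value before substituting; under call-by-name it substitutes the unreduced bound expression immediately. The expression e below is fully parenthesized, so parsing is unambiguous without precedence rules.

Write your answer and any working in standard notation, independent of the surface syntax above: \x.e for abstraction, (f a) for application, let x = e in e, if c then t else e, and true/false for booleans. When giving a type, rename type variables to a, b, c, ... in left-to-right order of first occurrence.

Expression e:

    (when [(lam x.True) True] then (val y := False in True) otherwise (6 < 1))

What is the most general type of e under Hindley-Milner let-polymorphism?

Trace:
\x._ : a -> Bool
  unify a -> Bool ~ Bool -> b
  unify a ~ Bool
  unify Bool ~ b
_ _ : Bool
  unify Bool ~ Bool
let y : Bool
  unify Int ~ Int
  unify Int ~ Int
  unify Bool ~ Bool

Answer: Bool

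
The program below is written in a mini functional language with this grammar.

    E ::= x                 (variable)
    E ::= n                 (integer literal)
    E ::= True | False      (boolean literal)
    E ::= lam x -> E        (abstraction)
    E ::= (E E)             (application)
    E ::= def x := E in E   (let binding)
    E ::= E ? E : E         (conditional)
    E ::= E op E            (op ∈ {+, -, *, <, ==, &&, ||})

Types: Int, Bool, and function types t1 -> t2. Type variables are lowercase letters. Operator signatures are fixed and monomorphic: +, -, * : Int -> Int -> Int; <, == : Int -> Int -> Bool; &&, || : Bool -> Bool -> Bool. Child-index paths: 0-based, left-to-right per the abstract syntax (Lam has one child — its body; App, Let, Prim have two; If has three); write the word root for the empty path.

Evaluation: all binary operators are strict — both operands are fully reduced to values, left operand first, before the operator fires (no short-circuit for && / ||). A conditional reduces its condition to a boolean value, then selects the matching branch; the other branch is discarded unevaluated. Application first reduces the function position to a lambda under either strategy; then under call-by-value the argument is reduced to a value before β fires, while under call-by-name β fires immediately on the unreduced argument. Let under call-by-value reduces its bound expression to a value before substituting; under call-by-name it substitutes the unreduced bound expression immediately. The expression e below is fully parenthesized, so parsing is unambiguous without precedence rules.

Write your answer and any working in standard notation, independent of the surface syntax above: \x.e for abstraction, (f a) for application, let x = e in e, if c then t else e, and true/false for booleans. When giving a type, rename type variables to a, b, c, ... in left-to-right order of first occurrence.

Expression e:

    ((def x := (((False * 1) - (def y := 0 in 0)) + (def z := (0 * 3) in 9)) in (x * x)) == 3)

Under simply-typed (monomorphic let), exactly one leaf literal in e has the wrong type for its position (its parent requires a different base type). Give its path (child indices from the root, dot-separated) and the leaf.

Answer: 0.0.0.0.0 : false

Trace:
  unify Bool ~ Int
  FAIL: mismatch Bool ~ Int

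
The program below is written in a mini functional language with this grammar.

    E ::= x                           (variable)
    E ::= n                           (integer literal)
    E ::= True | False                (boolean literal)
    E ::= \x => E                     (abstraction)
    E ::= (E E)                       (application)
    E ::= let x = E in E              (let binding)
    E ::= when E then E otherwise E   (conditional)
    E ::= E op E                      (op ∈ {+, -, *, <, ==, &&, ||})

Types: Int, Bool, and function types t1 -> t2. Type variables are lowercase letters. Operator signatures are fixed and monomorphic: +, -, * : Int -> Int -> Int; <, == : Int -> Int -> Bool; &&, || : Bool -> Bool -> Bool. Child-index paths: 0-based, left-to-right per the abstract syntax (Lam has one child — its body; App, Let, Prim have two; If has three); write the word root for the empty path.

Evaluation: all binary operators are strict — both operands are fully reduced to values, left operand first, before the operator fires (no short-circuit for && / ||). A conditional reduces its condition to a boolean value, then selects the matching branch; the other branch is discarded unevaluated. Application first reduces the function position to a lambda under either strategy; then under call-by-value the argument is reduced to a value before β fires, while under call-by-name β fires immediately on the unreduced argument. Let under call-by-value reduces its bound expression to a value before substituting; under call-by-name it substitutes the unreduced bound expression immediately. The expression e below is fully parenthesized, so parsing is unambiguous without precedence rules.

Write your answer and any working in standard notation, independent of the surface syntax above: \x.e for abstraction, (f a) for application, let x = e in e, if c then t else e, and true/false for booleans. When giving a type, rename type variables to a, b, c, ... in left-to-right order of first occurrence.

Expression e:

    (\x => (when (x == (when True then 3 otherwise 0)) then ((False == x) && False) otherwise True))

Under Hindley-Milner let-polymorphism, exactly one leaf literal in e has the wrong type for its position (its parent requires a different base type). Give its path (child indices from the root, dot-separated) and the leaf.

Working:
x : a
  unify a ~ Int
  unify Bool ~ Bool
  unify Int ~ Int
  unify Int ~ Int
  unify Bool ~ Bool
  unify Bool ~ Int
  FAIL: mismatch Bool ~ Int

Answer: 0.1.0.0 : false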